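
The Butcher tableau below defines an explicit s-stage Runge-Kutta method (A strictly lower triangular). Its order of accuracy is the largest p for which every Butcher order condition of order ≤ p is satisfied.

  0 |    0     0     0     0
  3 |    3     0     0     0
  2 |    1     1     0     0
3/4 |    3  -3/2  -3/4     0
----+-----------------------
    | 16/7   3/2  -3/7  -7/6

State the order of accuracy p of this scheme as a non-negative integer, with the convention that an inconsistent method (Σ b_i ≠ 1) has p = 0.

0

b = (16/7, 3/2, -3/7, -7/6)
c = (0, 3, 2, 3/4)
Ac = (0, 0, 3, -6)
Σ b_i: 16/7·1 + 3/2·1 + (-3/7)·1 + (-7/6)·1 = 46/21 ≠ 1 ⇒ order 0.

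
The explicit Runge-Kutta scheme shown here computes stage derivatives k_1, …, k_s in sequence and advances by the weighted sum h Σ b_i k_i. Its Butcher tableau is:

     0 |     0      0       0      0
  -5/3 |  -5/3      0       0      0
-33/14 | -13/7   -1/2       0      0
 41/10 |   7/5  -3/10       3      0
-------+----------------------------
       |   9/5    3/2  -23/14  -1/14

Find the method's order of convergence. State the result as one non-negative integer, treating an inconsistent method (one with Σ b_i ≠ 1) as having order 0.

b = (9/5, 3/2, -23/14, -1/14)
c = (0, -5/3, -33/14, 41/10)
Ac = (0, 0, 5/6, -46/7)
Σ b_i: 9/5·1 + 3/2·1 + (-23/14)·1 + (-1/14)·1 = 111/70 ≠ 1 ⇒ order 0.

0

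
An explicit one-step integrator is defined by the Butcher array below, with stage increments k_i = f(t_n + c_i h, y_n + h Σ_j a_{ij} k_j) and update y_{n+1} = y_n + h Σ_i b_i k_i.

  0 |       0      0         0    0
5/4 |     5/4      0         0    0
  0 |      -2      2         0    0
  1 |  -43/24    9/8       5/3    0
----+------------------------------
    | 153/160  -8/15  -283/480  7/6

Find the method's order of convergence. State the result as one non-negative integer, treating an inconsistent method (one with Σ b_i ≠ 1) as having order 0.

3

b = (153/160, -8/15, -283/480, 7/6)
c = (0, 5/4, 0, 1)
Ac = (0, 0, 5/2, 45/32)
Σ b_i: 153/160·1 + (-8/15)·1 + (-283/480)·1 + 7/6·1 = 1 ✓
b·c: (-8/15)·5/4 + 7/6·1 = 1/2 ✓
b·c²: (-8/15)·25/16 + 7/6·1 = 1/3 ✓
b·Ac: (-283/480)·5/2 + 7/6·45/32 = 1/6 ✓
b·c³: (-8/15)·125/64 + 7/6·1 = 1/8 ≠ 1/4 ⇒ order 3.
b·(c∘Ac): 7/6·45/32 = 105/64 ≠ 1/8
b·Ac²: (-283/480)·25/8 + 7/6·225/128 = 5/24 ≠ 1/12
b·A²c: 7/6·25/6 = 175/36 ≠ 1/24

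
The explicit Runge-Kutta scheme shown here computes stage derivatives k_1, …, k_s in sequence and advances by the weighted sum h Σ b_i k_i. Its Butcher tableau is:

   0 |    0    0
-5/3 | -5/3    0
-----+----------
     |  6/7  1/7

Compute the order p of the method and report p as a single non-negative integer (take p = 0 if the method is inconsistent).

b = (6/7, 1/7)
c = (0, -5/3)
Σ b_i: 6/7·1 + 1/7·1 = 1 ✓
b·c: 1/7·(-5/3) = -5/21 ≠ 1/2 ⇒ order 1.

1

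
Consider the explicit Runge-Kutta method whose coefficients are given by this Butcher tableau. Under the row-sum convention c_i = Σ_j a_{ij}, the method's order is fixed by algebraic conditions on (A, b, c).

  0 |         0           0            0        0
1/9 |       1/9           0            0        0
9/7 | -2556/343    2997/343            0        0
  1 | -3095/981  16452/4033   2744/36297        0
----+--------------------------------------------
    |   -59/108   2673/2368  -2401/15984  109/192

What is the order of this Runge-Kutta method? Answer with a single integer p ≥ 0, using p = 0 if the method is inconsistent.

4

b = (-59/108, 2673/2368, -2401/15984, 109/192)
c = (0, 1/9, 9/7, 1)
Ac = (0, 0, 333/343, 60/109)
Σ b_i: (-59/108)·1 + 2673/2368·1 + (-2401/15984)·1 + 109/192·1 = 1 ✓
b·c: 2673/2368·1/9 + (-2401/15984)·9/7 + 109/192·1 = 1/2 ✓
b·c²: 2673/2368·1/81 + (-2401/15984)·81/49 + 109/192·1 = 1/3 ✓
b·Ac: (-2401/15984)·333/343 + 109/192·60/109 = 1/6 ✓
b·c³: 2673/2368·1/729 + (-2401/15984)·729/343 + 109/192·1 = 1/4 ✓
b·(c∘Ac): (-2401/15984)·2997/2401 + 109/192·60/109 = 1/8 ✓
b·Ac²: (-2401/15984)·37/343 + 109/192·172/981 = 1/12 ✓
b·A²c: 109/192·8/109 = 1/24 ✓; 4 stages ⇒ order 4.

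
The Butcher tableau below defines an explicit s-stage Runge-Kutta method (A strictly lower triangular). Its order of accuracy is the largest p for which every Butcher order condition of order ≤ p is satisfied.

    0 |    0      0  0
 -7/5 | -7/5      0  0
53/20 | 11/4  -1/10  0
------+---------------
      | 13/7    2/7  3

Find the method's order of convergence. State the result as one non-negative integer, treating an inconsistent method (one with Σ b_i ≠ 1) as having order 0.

0

b = (13/7, 2/7, 3)
c = (0, -7/5, 53/20)
Ac = (0, 0, 7/50)
Σ b_i: 13/7·1 + 2/7·1 + 3·1 = 36/7 ≠ 1 ⇒ order 0.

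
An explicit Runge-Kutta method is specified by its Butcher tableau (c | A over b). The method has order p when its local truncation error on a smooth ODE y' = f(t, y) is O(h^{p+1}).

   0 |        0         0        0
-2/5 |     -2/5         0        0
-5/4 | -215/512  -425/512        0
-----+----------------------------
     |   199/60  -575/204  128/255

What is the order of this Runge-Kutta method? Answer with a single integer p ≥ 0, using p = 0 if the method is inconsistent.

b = (199/60, -575/204, 128/255)
c = (0, -2/5, -5/4)
Ac = (0, 0, 85/256)
Σ b_i: 199/60·1 + (-575/204)·1 + 128/255·1 = 1 ✓
b·c: (-575/204)·(-2/5) + 128/255·(-5/4) = 1/2 ✓
b·c²: (-575/204)·4/25 + 128/255·25/16 = 1/3 ✓
b·Ac: 128/255·85/256 = 1/6 ✓; 3 stages ⇒ order 3.

3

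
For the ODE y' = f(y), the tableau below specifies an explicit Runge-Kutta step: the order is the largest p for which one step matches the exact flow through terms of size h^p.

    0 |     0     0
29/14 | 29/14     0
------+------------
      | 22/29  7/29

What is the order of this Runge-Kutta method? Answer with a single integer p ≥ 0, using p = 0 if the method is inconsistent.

b = (22/29, 7/29)
c = (0, 29/14)
Σ b_i: 22/29·1 + 7/29·1 = 1 ✓
b·c: 7/29·29/14 = 1/2 ✓; 2 stages ⇒ order 2.

2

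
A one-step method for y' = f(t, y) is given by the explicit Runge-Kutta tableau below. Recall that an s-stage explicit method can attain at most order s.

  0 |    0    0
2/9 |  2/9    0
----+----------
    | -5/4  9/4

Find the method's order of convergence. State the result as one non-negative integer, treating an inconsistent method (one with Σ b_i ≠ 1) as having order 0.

2

b = (-5/4, 9/4)
c = (0, 2/9)
Σ b_i: (-5/4)·1 + 9/4·1 = 1 ✓
b·c: 9/4·2/9 = 1/2 ✓; 2 stages ⇒ order 2.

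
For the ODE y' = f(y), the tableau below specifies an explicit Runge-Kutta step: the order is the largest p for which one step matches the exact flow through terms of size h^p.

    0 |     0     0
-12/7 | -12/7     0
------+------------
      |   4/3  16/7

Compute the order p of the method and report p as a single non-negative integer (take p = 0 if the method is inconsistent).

0

b = (4/3, 16/7)
c = (0, -12/7)
Σ b_i: 4/3·1 + 16/7·1 = 76/21 ≠ 1 ⇒ order 0.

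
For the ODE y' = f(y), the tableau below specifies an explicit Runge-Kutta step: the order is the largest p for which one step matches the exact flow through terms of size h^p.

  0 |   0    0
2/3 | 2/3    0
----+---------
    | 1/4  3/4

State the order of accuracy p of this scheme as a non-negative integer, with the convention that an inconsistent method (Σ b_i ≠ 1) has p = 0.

2

b = (1/4, 3/4)
c = (0, 2/3)
Σ b_i: 1/4·1 + 3/4·1 = 1 ✓
b·c: 3/4·2/3 = 1/2 ✓; 2 stages ⇒ order 2.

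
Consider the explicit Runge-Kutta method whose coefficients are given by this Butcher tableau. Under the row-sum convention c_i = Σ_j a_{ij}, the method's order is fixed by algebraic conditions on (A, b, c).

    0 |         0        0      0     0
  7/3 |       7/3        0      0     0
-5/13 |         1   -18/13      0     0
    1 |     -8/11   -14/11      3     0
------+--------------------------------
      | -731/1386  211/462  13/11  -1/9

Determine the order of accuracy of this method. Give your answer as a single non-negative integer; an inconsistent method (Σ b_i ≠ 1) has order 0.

2

b = (-731/1386, 211/462, 13/11, -1/9)
c = (0, 7/3, -5/13, 1)
Ac = (0, 0, -42/13, -1769/429)
Σ b_i: (-731/1386)·1 + 211/462·1 + 13/11·1 + (-1/9)·1 = 1 ✓
b·c: 211/462·7/3 + 13/11·(-5/13) + (-1/9)·1 = 1/2 ✓
b·c²: 211/462·49/9 + 13/11·25/169 + (-1/9)·1 = 19693/7722 ≠ 1/3 ⇒ order 2.
b·Ac: 13/11·(-42/13) + (-1/9)·(-1769/429) = -12973/3861 ≠ 1/6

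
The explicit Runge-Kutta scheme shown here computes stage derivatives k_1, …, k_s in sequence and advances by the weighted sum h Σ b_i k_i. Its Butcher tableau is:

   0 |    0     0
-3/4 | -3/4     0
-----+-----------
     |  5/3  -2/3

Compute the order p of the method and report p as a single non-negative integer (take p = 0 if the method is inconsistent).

2

b = (5/3, -2/3)
c = (0, -3/4)
Σ b_i: 5/3·1 + (-2/3)·1 = 1 ✓
b·c: (-2/3)·(-3/4) = 1/2 ✓; 2 stages ⇒ order 2.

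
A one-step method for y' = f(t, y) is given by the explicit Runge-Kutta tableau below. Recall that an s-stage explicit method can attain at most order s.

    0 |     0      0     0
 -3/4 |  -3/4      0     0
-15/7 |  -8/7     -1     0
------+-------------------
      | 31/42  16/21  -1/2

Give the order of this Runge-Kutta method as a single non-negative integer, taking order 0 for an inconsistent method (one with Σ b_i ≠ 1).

2

b = (31/42, 16/21, -1/2)
c = (0, -3/4, -15/7)
Ac = (0, 0, 3/4)
Σ b_i: 31/42·1 + 16/21·1 + (-1/2)·1 = 1 ✓
b·c: 16/21·(-3/4) + (-1/2)·(-15/7) = 1/2 ✓
b·c²: 16/21·9/16 + (-1/2)·225/49 = -183/98 ≠ 1/3 ⇒ order 2.
b·Ac: (-1/2)·3/4 = -3/8 ≠ 1/6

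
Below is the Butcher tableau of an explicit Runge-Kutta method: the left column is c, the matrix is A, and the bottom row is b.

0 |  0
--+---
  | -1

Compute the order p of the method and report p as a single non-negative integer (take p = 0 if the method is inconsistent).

b = (-1)
c = (0)
Σ b_i: (-1)·1 = -1 ≠ 1 ⇒ order 0.

0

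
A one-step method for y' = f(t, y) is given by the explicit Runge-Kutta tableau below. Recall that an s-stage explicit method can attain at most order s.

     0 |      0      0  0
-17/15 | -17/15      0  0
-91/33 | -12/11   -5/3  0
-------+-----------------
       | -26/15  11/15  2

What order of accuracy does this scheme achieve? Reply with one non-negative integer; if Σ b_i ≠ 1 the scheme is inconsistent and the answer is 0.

b = (-26/15, 11/15, 2)
c = (0, -17/15, -91/33)
Ac = (0, 0, 17/9)
Σ b_i: (-26/15)·1 + 11/15·1 + 2·1 = 1 ✓
b·c: 11/15·(-17/15) + 2·(-91/33) = -15707/2475 ≠ 1/2 ⇒ order 1.

1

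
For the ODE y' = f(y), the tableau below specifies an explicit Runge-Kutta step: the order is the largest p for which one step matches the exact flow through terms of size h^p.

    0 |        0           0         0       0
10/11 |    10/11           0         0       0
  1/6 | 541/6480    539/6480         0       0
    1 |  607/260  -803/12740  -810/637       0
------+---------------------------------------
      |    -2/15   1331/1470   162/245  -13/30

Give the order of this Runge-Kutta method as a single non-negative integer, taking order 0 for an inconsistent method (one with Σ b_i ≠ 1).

b = (-2/15, 1331/1470, 162/245, -13/30)
c = (0, 10/11, 1/6, 1)
Ac = (0, 0, 49/648, -7/26)
Σ b_i: (-2/15)·1 + 1331/1470·1 + 162/245·1 + (-13/30)·1 = 1 ✓
b·c: 1331/1470·10/11 + 162/245·1/6 + (-13/30)·1 = 1/2 ✓
b·c²: 1331/1470·100/121 + 162/245·1/36 + (-13/30)·1 = 1/3 ✓
b·Ac: 162/245·49/648 + (-13/30)·(-7/26) = 1/6 ✓
b·c³: 1331/1470·1000/1331 + 162/245·1/216 + (-13/30)·1 = 1/4 ✓
b·(c∘Ac): 162/245·49/3888 + (-13/30)·(-7/26) = 1/8 ✓
b·Ac²: 162/245·245/3564 + (-13/30)·(-25/286) = 1/12 ✓
b·A²c: (-13/30)·(-5/52) = 1/24 ✓; 4 stages ⇒ order 4.

4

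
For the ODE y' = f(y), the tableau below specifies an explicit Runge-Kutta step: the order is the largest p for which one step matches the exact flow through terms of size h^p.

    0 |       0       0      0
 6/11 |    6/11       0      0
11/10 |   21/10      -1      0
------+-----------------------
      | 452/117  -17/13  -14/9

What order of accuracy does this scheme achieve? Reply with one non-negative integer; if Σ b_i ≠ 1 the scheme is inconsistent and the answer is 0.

b = (452/117, -17/13, -14/9)
c = (0, 6/11, 11/10)
Ac = (0, 0, -6/11)
Σ b_i: 452/117·1 + (-17/13)·1 + (-14/9)·1 = 1 ✓
b·c: (-17/13)·6/11 + (-14/9)·11/10 = -15601/6435 ≠ 1/2 ⇒ order 1.

1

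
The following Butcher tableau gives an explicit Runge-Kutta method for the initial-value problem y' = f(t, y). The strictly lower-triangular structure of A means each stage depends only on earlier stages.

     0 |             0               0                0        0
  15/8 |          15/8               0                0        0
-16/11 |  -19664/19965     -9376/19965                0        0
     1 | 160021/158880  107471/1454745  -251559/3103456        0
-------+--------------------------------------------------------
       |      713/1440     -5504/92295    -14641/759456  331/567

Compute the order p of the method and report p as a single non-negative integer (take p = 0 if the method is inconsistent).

4

b = (713/1440, -5504/92295, -14641/759456, 331/567)
c = (0, 15/8, -16/11, 1)
Ac = (0, 0, -1172/1331, 679/2648)
Σ b_i: 713/1440·1 + (-5504/92295)·1 + (-14641/759456)·1 + 331/567·1 = 1 ✓
b·c: (-5504/92295)·15/8 + (-14641/759456)·(-16/11) + 331/567·1 = 1/2 ✓
b·c²: (-5504/92295)·225/64 + (-14641/759456)·256/121 + 331/567·1 = 1/3 ✓
b·Ac: (-14641/759456)·(-1172/1331) + 331/567·679/2648 = 1/6 ✓
b·c³: (-5504/92295)·3375/512 + (-14641/759456)·(-4096/1331) + 331/567·1 = 1/4 ✓
b·(c∘Ac): (-14641/759456)·18752/14641 + 331/567·679/2648 = 1/8 ✓
b·Ac²: (-14641/759456)·(-4395/2662) + 331/567·1869/21184 = 1/12 ✓
b·A²c: 331/567·189/2648 = 1/24 ✓; 4 stages ⇒ order 4.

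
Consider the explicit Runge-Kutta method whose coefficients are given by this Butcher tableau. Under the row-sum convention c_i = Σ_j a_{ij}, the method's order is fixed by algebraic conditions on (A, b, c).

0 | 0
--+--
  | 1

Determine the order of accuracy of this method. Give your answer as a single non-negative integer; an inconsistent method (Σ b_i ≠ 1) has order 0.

1

b = (1)
c = (0)
Σ b_i: 1·1 = 1 ✓; 1 stage ⇒ order 1.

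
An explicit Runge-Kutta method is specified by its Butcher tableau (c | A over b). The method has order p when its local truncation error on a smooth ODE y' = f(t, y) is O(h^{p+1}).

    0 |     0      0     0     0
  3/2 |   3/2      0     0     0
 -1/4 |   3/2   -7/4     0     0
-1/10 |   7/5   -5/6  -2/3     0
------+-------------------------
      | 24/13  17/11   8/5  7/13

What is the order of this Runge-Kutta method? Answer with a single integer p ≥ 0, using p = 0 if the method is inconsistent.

b = (24/13, 17/11, 8/5, 7/13)
c = (0, 3/2, -1/4, -1/10)
Ac = (0, 0, -21/8, -13/12)
Σ b_i: 24/13·1 + 17/11·1 + 8/5·1 + 7/13·1 = 3954/715 ≠ 1 ⇒ order 0.

0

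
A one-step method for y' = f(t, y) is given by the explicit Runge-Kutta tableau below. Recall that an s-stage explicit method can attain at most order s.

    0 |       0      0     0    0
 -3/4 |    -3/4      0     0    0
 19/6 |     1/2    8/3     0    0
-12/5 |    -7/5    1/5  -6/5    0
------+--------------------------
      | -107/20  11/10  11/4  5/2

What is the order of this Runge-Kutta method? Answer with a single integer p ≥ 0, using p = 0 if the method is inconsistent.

b = (-107/20, 11/10, 11/4, 5/2)
c = (0, -3/4, 19/6, -12/5)
Ac = (0, 0, -2, -79/20)
Σ b_i: (-107/20)·1 + 11/10·1 + 11/4·1 + 5/2·1 = 1 ✓
b·c: 11/10·(-3/4) + 11/4·19/6 + 5/2·(-12/5) = 113/60 ≠ 1/2 ⇒ order 1.

1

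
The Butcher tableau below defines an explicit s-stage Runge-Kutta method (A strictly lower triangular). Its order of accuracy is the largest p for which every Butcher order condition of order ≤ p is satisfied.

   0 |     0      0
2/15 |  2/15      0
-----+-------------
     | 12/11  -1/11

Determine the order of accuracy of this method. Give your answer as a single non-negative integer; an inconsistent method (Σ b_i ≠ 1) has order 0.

1

b = (12/11, -1/11)
c = (0, 2/15)
Σ b_i: 12/11·1 + (-1/11)·1 = 1 ✓
b·c: (-1/11)·2/15 = -2/165 ≠ 1/2 ⇒ order 1.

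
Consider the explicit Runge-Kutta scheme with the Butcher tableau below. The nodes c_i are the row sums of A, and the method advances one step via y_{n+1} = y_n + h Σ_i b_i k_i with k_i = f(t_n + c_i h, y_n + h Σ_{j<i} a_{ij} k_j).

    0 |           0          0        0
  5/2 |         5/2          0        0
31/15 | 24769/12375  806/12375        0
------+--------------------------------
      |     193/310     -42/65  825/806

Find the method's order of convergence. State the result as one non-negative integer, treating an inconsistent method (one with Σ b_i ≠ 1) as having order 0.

3

b = (193/310, -42/65, 825/806)
c = (0, 5/2, 31/15)
Ac = (0, 0, 403/2475)
Σ b_i: 193/310·1 + (-42/65)·1 + 825/806·1 = 1 ✓
b·c: (-42/65)·5/2 + 825/806·31/15 = 1/2 ✓
b·c²: (-42/65)·25/4 + 825/806·961/225 = 1/3 ✓
b·Ac: 825/806·403/2475 = 1/6 ✓; 3 stages ⇒ order 3.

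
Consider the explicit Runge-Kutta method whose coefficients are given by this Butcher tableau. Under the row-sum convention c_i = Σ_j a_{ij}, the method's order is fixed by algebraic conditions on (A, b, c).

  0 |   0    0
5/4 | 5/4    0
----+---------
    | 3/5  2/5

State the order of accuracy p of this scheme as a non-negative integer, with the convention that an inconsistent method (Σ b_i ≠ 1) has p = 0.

2

b = (3/5, 2/5)
c = (0, 5/4)
Σ b_i: 3/5·1 + 2/5·1 = 1 ✓
b·c: 2/5·5/4 = 1/2 ✓; 2 stages ⇒ order 2.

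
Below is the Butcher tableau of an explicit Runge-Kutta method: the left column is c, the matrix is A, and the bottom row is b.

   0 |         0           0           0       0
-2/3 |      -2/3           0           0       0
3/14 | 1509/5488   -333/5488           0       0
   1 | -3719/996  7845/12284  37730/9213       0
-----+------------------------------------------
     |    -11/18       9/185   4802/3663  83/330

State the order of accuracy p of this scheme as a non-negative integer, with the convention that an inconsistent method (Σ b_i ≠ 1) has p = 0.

b = (-11/18, 9/185, 4802/3663, 83/330)
c = (0, -2/3, 3/14, 1)
Ac = (0, 0, 111/2744, 75/166)
Σ b_i: (-11/18)·1 + 9/185·1 + 4802/3663·1 + 83/330·1 = 1 ✓
b·c: 9/185·(-2/3) + 4802/3663·3/14 + 83/330·1 = 1/2 ✓
b·c²: 9/185·4/9 + 4802/3663·9/196 + 83/330·1 = 1/3 ✓
b·Ac: 4802/3663·111/2744 + 83/330·75/166 = 1/6 ✓
b·c³: 9/185·(-8/27) + 4802/3663·27/2744 + 83/330·1 = 1/4 ✓
b·(c∘Ac): 4802/3663·333/38416 + 83/330·75/166 = 1/8 ✓
b·Ac²: 4802/3663·(-37/1372) + 83/330·235/498 = 1/12 ✓
b·A²c: 83/330·55/332 = 1/24 ✓; 4 stages ⇒ order 4.

4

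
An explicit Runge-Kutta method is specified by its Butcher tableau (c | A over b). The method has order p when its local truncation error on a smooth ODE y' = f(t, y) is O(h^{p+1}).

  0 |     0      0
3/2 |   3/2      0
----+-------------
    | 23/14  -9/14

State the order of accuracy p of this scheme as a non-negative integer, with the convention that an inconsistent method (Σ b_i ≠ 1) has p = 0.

b = (23/14, -9/14)
c = (0, 3/2)
Σ b_i: 23/14·1 + (-9/14)·1 = 1 ✓
b·c: (-9/14)·3/2 = -27/28 ≠ 1/2 ⇒ order 1.

1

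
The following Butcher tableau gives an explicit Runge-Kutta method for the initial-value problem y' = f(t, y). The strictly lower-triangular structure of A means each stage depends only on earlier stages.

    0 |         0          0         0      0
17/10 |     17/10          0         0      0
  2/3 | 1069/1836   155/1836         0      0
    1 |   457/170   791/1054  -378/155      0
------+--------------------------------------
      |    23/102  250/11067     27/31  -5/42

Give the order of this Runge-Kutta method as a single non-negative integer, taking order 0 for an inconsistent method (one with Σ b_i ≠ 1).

4

b = (23/102, 250/11067, 27/31, -5/42)
c = (0, 17/10, 2/3, 1)
Ac = (0, 0, 31/216, -7/20)
Σ b_i: 23/102·1 + 250/11067·1 + 27/31·1 + (-5/42)·1 = 1 ✓
b·c: 250/11067·17/10 + 27/31·2/3 + (-5/42)·1 = 1/2 ✓
b·c²: 250/11067·289/100 + 27/31·4/9 + (-5/42)·1 = 1/3 ✓
b·Ac: 27/31·31/216 + (-5/42)·(-7/20) = 1/6 ✓
b·c³: 250/11067·4913/1000 + 27/31·8/27 + (-5/42)·1 = 1/4 ✓
b·(c∘Ac): 27/31·31/324 + (-5/42)·(-7/20) = 1/8 ✓
b·Ac²: 27/31·527/2160 + (-5/42)·217/200 = 1/12 ✓
b·A²c: (-5/42)·(-7/20) = 1/24 ✓; 4 stages ⇒ order 4.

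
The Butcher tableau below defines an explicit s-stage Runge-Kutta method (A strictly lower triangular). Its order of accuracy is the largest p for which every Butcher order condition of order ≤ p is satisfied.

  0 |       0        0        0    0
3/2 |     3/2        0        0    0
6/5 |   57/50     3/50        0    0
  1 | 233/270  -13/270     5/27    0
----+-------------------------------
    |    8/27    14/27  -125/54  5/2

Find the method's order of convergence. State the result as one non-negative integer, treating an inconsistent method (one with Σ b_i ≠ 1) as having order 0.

b = (8/27, 14/27, -125/54, 5/2)
c = (0, 3/2, 6/5, 1)
Ac = (0, 0, 9/100, 3/20)
Σ b_i: 8/27·1 + 14/27·1 + (-125/54)·1 + 5/2·1 = 1 ✓
b·c: 14/27·3/2 + (-125/54)·6/5 + 5/2·1 = 1/2 ✓
b·c²: 14/27·9/4 + (-125/54)·36/25 + 5/2·1 = 1/3 ✓
b·Ac: (-125/54)·9/100 + 5/2·3/20 = 1/6 ✓
b·c³: 14/27·27/8 + (-125/54)·216/125 + 5/2·1 = 1/4 ✓
b·(c∘Ac): (-125/54)·27/250 + 5/2·3/20 = 1/8 ✓
b·Ac²: (-125/54)·27/200 + 5/2·19/120 = 1/12 ✓
b·A²c: 5/2·1/60 = 1/24 ✓; 4 stages ⇒ order 4.

4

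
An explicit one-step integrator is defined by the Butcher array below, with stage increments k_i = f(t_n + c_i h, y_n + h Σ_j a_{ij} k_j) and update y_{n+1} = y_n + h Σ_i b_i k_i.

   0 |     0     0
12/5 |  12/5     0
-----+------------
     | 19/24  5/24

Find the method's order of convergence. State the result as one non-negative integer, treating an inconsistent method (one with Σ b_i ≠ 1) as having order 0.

2

b = (19/24, 5/24)
c = (0, 12/5)
Σ b_i: 19/24·1 + 5/24·1 = 1 ✓
b·c: 5/24·12/5 = 1/2 ✓; 2 stages ⇒ order 2.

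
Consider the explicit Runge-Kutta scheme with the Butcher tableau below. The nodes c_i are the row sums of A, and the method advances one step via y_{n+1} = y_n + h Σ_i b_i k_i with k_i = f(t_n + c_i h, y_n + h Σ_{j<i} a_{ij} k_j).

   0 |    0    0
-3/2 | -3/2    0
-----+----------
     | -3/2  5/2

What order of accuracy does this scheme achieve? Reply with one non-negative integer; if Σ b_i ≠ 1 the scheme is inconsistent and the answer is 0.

1

b = (-3/2, 5/2)
c = (0, -3/2)
Σ b_i: (-3/2)·1 + 5/2·1 = 1 ✓
b·c: 5/2·(-3/2) = -15/4 ≠ 1/2 ⇒ order 1.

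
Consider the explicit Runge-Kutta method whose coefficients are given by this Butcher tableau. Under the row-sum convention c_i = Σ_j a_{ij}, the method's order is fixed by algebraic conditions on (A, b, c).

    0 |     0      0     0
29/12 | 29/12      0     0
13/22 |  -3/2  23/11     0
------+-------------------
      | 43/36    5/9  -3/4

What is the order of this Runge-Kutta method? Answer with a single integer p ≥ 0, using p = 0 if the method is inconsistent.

b = (43/36, 5/9, -3/4)
c = (0, 29/12, 13/22)
Ac = (0, 0, 667/132)
Σ b_i: 43/36·1 + 5/9·1 + (-3/4)·1 = 1 ✓
b·c: 5/9·29/12 + (-3/4)·13/22 = 2137/2376 ≠ 1/2 ⇒ order 1.

1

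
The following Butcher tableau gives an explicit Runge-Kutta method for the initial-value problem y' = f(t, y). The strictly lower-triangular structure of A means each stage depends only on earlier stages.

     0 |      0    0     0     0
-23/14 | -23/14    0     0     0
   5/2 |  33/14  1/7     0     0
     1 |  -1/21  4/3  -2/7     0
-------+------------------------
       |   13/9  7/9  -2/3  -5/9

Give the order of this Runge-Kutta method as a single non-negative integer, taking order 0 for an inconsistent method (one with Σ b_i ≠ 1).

1

b = (13/9, 7/9, -2/3, -5/9)
c = (0, -23/14, 5/2, 1)
Ac = (0, 0, -23/98, -61/21)
Σ b_i: 13/9·1 + 7/9·1 + (-2/3)·1 + (-5/9)·1 = 1 ✓
b·c: 7/9·(-23/14) + (-2/3)·5/2 + (-5/9)·1 = -7/2 ≠ 1/2 ⇒ order 1.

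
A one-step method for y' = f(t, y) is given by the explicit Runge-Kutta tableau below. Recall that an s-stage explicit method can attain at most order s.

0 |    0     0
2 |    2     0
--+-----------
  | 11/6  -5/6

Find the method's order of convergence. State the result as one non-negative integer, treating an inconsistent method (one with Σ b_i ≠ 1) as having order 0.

b = (11/6, -5/6)
c = (0, 2)
Σ b_i: 11/6·1 + (-5/6)·1 = 1 ✓
b·c: (-5/6)·2 = -5/3 ≠ 1/2 ⇒ order 1.

1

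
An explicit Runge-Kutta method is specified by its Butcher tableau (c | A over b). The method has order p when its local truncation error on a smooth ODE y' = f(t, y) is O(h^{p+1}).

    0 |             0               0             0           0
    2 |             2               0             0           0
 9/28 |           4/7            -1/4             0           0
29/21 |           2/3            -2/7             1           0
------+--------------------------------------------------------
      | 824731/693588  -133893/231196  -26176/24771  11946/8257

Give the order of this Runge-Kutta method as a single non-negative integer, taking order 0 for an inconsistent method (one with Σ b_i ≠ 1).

b = (824731/693588, -133893/231196, -26176/24771, 11946/8257)
c = (0, 2, 9/28, 29/21)
Ac = (0, 0, -1/2, -1/4)
Σ b_i: 824731/693588·1 + (-133893/231196)·1 + (-26176/24771)·1 + 11946/8257·1 = 1 ✓
b·c: (-133893/231196)·2 + (-26176/24771)·9/28 + 11946/8257·29/21 = 1/2 ✓
b·c²: (-133893/231196)·4 + (-26176/24771)·81/784 + 11946/8257·841/441 = 1/3 ✓
b·Ac: (-26176/24771)·(-1/2) + 11946/8257·(-1/4) = 1/6 ✓
b·c³: (-133893/231196)·8 + (-26176/24771)·729/21952 + 11946/8257·24389/9261 = -21871111/25489359 ≠ 1/4 ⇒ order 3.
b·(c∘Ac): (-26176/24771)·(-9/56) + 11946/8257·(-29/84) = -38107/115598 ≠ 1/8
b·Ac²: (-26176/24771)·(-1) + 11946/8257·(-815/784) = -4342993/9710232 ≠ 1/12
b·A²c: 11946/8257·(-1/2) = -5973/8257 ≠ 1/24

3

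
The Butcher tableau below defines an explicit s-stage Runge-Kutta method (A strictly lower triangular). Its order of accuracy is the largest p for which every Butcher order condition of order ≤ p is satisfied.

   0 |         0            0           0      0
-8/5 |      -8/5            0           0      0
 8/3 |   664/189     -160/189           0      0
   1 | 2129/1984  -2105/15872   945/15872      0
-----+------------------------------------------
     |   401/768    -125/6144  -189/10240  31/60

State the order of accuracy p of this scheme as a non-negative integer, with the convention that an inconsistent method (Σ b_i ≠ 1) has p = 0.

b = (401/768, -125/6144, -189/10240, 31/60)
c = (0, -8/5, 8/3, 1)
Ac = (0, 0, 256/189, 23/62)
Σ b_i: 401/768·1 + (-125/6144)·1 + (-189/10240)·1 + 31/60·1 = 1 ✓
b·c: (-125/6144)·(-8/5) + (-189/10240)·8/3 + 31/60·1 = 1/2 ✓
b·c²: (-125/6144)·64/25 + (-189/10240)·64/9 + 31/60·1 = 1/3 ✓
b·Ac: (-189/10240)·256/189 + 31/60·23/62 = 1/6 ✓
b·c³: (-125/6144)·(-512/125) + (-189/10240)·512/27 + 31/60·1 = 1/4 ✓
b·(c∘Ac): (-189/10240)·2048/567 + 31/60·23/62 = 1/8 ✓
b·Ac²: (-189/10240)·(-2048/945) + 31/60·13/155 = 1/12 ✓
b·A²c: 31/60·5/62 = 1/24 ✓; 4 stages ⇒ order 4.

4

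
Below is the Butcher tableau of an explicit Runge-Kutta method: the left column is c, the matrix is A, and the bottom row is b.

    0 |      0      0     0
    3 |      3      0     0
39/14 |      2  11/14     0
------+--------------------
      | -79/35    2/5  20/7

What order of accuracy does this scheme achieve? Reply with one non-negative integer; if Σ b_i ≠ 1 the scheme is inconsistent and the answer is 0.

b = (-79/35, 2/5, 20/7)
c = (0, 3, 39/14)
Ac = (0, 0, 33/14)
Σ b_i: (-79/35)·1 + 2/5·1 + 20/7·1 = 1 ✓
b·c: 2/5·3 + 20/7·39/14 = 2244/245 ≠ 1/2 ⇒ order 1.

1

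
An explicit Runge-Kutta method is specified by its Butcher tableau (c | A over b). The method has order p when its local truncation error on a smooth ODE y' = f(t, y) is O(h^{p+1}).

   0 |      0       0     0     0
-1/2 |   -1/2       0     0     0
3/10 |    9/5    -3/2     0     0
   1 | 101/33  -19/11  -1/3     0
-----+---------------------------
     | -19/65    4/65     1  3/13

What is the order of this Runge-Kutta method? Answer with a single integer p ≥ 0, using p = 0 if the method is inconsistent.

2

b = (-19/65, 4/65, 1, 3/13)
c = (0, -1/2, 3/10, 1)
Ac = (0, 0, 3/4, 42/55)
Σ b_i: (-19/65)·1 + 4/65·1 + 1·1 + 3/13·1 = 1 ✓
b·c: 4/65·(-1/2) + 1·3/10 + 3/13·1 = 1/2 ✓
b·c²: 4/65·1/4 + 1·9/100 + 3/13·1 = 437/1300 ≠ 1/3 ⇒ order 2.
b·Ac: 1·3/4 + 3/13·42/55 = 2649/2860 ≠ 1/6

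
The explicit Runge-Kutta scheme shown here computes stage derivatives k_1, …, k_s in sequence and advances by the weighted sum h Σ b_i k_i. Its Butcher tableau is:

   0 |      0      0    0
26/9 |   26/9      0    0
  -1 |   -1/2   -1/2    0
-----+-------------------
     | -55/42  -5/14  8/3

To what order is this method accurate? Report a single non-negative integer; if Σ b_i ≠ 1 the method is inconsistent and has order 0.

b = (-55/42, -5/14, 8/3)
c = (0, 26/9, -1)
Ac = (0, 0, -13/9)
Σ b_i: (-55/42)·1 + (-5/14)·1 + 8/3·1 = 1 ✓
b·c: (-5/14)·26/9 + 8/3·(-1) = -233/63 ≠ 1/2 ⇒ order 1.

1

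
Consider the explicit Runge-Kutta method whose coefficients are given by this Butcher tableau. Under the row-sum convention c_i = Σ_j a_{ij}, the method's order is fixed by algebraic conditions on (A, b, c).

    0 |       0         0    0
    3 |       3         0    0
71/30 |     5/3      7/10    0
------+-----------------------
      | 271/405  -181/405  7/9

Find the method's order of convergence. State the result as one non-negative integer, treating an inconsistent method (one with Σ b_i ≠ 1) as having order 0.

2

b = (271/405, -181/405, 7/9)
c = (0, 3, 71/30)
Ac = (0, 0, 21/10)
Σ b_i: 271/405·1 + (-181/405)·1 + 7/9·1 = 1 ✓
b·c: (-181/405)·3 + 7/9·71/30 = 1/2 ✓
b·c²: (-181/405)·9 + 7/9·5041/900 = 2707/8100 ≠ 1/3 ⇒ order 2.
b·Ac: 7/9·21/10 = 49/30 ≠ 1/6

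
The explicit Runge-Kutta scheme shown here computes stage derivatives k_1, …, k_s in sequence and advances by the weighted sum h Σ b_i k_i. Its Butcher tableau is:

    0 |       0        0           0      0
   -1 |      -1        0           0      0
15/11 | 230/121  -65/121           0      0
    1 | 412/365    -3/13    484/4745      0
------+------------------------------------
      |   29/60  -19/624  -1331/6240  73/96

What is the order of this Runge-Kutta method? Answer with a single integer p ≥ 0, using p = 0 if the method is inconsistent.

4

b = (29/60, -19/624, -1331/6240, 73/96)
c = (0, -1, 15/11, 1)
Ac = (0, 0, 65/121, 27/73)
Σ b_i: 29/60·1 + (-19/624)·1 + (-1331/6240)·1 + 73/96·1 = 1 ✓
b·c: (-19/624)·(-1) + (-1331/6240)·15/11 + 73/96·1 = 1/2 ✓
b·c²: (-19/624)·1 + (-1331/6240)·225/121 + 73/96·1 = 1/3 ✓
b·Ac: (-1331/6240)·65/121 + 73/96·27/73 = 1/6 ✓
b·c³: (-19/624)·(-1) + (-1331/6240)·3375/1331 + 73/96·1 = 1/4 ✓
b·(c∘Ac): (-1331/6240)·975/1331 + 73/96·27/73 = 1/8 ✓
b·Ac²: (-1331/6240)·(-65/121) + 73/96·(-3/73) = 1/12 ✓
b·A²c: 73/96·4/73 = 1/24 ✓; 4 stages ⇒ order 4.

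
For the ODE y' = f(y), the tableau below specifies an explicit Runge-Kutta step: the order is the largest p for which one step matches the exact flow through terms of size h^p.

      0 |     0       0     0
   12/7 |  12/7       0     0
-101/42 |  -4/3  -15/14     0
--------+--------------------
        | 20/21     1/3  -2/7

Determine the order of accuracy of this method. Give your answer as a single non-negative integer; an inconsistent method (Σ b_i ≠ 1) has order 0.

b = (20/21, 1/3, -2/7)
c = (0, 12/7, -101/42)
Ac = (0, 0, -90/49)
Σ b_i: 20/21·1 + 1/3·1 + (-2/7)·1 = 1 ✓
b·c: 1/3·12/7 + (-2/7)·(-101/42) = 185/147 ≠ 1/2 ⇒ order 1.

1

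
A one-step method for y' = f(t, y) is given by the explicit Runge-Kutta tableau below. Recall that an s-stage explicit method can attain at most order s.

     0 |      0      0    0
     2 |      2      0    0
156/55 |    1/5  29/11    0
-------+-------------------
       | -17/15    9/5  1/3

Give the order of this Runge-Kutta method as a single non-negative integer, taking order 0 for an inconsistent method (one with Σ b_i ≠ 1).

1

b = (-17/15, 9/5, 1/3)
c = (0, 2, 156/55)
Ac = (0, 0, 58/11)
Σ b_i: (-17/15)·1 + 9/5·1 + 1/3·1 = 1 ✓
b·c: 9/5·2 + 1/3·156/55 = 50/11 ≠ 1/2 ⇒ order 1.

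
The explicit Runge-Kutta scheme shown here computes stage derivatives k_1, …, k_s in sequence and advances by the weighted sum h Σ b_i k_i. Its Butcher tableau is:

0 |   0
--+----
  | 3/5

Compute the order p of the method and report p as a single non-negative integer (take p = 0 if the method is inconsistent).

b = (3/5)
c = (0)
Σ b_i: 3/5·1 = 3/5 ≠ 1 ⇒ order 0.

0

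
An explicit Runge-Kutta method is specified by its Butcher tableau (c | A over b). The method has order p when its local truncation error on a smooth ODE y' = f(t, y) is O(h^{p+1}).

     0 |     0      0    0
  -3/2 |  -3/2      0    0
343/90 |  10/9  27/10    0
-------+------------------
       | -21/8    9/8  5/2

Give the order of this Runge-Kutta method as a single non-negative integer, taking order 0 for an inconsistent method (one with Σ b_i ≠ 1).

b = (-21/8, 9/8, 5/2)
c = (0, -3/2, 343/90)
Ac = (0, 0, -81/20)
Σ b_i: (-21/8)·1 + 9/8·1 + 5/2·1 = 1 ✓
b·c: 9/8·(-3/2) + 5/2·343/90 = 1129/144 ≠ 1/2 ⇒ order 1.

1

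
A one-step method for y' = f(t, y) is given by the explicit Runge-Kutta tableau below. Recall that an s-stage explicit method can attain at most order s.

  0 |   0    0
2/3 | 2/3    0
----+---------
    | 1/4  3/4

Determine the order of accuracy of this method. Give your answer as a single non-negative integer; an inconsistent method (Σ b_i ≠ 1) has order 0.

b = (1/4, 3/4)
c = (0, 2/3)
Σ b_i: 1/4·1 + 3/4·1 = 1 ✓
b·c: 3/4·2/3 = 1/2 ✓; 2 stages ⇒ order 2.

2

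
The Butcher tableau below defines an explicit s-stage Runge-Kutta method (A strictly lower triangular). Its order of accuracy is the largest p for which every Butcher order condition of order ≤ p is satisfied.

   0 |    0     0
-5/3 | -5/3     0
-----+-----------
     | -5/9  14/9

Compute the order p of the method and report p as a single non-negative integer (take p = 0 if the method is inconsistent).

b = (-5/9, 14/9)
c = (0, -5/3)
Σ b_i: (-5/9)·1 + 14/9·1 = 1 ✓
b·c: 14/9·(-5/3) = -70/27 ≠ 1/2 ⇒ order 1.

1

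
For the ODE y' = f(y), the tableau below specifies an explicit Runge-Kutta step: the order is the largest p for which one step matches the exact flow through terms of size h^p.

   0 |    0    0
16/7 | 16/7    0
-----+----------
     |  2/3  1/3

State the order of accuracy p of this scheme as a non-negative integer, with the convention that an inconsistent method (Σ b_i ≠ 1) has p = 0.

b = (2/3, 1/3)
c = (0, 16/7)
Σ b_i: 2/3·1 + 1/3·1 = 1 ✓
b·c: 1/3·16/7 = 16/21 ≠ 1/2 ⇒ order 1.

1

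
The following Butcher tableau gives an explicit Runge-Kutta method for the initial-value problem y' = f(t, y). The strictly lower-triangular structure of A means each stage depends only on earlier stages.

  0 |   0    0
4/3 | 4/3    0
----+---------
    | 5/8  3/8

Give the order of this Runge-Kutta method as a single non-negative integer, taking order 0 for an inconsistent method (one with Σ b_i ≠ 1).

2

b = (5/8, 3/8)
c = (0, 4/3)
Σ b_i: 5/8·1 + 3/8·1 = 1 ✓
b·c: 3/8·4/3 = 1/2 ✓; 2 stages ⇒ order 2.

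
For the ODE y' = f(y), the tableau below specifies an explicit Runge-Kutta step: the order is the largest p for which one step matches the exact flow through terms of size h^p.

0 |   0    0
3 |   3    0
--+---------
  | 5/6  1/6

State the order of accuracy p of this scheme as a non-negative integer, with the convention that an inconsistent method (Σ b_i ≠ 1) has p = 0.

b = (5/6, 1/6)
c = (0, 3)
Σ b_i: 5/6·1 + 1/6·1 = 1 ✓
b·c: 1/6·3 = 1/2 ✓; 2 stages ⇒ order 2.

2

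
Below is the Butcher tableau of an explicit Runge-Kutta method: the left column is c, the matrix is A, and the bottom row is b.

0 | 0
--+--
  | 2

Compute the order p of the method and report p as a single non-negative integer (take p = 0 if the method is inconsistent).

b = (2)
c = (0)
Σ b_i: 2·1 = 2 ≠ 1 ⇒ order 0.

0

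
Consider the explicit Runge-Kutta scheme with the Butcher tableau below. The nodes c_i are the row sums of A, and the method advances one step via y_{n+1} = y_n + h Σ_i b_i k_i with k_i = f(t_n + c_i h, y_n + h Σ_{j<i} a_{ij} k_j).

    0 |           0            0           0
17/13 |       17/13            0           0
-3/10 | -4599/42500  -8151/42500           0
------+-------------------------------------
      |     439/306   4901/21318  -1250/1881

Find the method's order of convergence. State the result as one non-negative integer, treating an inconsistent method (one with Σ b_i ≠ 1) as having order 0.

b = (439/306, 4901/21318, -1250/1881)
c = (0, 17/13, -3/10)
Ac = (0, 0, -627/2500)
Σ b_i: 439/306·1 + 4901/21318·1 + (-1250/1881)·1 = 1 ✓
b·c: 4901/21318·17/13 + (-1250/1881)·(-3/10) = 1/2 ✓
b·c²: 4901/21318·289/169 + (-1250/1881)·9/100 = 1/3 ✓
b·Ac: (-1250/1881)·(-627/2500) = 1/6 ✓; 3 stages ⇒ order 3.

3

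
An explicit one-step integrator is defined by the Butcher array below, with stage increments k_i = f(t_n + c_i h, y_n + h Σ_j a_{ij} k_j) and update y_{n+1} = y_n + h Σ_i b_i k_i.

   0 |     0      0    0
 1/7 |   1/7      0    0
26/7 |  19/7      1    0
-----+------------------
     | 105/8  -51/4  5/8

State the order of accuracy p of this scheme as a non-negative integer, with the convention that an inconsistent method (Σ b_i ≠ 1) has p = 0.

2

b = (105/8, -51/4, 5/8)
c = (0, 1/7, 26/7)
Ac = (0, 0, 1/7)
Σ b_i: 105/8·1 + (-51/4)·1 + 5/8·1 = 1 ✓
b·c: (-51/4)·1/7 + 5/8·26/7 = 1/2 ✓
b·c²: (-51/4)·1/49 + 5/8·676/49 = 1639/196 ≠ 1/3 ⇒ order 2.
b·Ac: 5/8·1/7 = 5/56 ≠ 1/6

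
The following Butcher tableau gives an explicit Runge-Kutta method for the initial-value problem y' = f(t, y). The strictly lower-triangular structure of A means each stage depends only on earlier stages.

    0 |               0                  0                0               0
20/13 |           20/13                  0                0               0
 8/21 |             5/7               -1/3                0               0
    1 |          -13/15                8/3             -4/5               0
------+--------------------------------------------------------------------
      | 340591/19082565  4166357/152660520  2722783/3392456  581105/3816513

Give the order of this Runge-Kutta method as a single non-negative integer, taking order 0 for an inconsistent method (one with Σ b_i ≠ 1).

b = (340591/19082565, 4166357/152660520, 2722783/3392456, 581105/3816513)
c = (0, 20/13, 8/21, 1)
Ac = (0, 0, -20/39, 1728/455)
Σ b_i: 340591/19082565·1 + 4166357/152660520·1 + 2722783/3392456·1 + 581105/3816513·1 = 1 ✓
b·c: 4166357/152660520·20/13 + 2722783/3392456·8/21 + 581105/3816513·1 = 1/2 ✓
b·c²: 4166357/152660520·400/169 + 2722783/3392456·64/441 + 581105/3816513·1 = 1/3 ✓
b·Ac: 2722783/3392456·(-20/39) + 581105/3816513·1728/455 = 1/6 ✓
b·c³: 4166357/152660520·8000/2197 + 2722783/3392456·512/9261 + 581105/3816513·1 = 308416009/1041908049 ≠ 1/4 ⇒ order 3.
b·(c∘Ac): 2722783/3392456·(-160/819) + 581105/3816513·1728/455 = 1608508/3816513 ≠ 1/8
b·Ac²: 2722783/3392456·(-400/507) + 581105/3816513·2308736/372645 = 969357266/3125724147 ≠ 1/12
b·A²c: 581105/3816513·16/39 = 9297680/148844007 ≠ 1/24

3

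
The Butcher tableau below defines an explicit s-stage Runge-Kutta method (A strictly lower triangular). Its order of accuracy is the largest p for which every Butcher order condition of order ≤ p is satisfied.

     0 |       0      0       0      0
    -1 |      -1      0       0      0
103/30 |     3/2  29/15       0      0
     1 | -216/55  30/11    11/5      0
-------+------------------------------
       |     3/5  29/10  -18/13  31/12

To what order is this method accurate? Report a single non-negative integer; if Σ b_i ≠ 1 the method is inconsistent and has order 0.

0

b = (3/5, 29/10, -18/13, 31/12)
c = (0, -1, 103/30, 1)
Ac = (0, 0, -29/15, 7963/1650)
Σ b_i: 3/5·1 + 29/10·1 + (-18/13)·1 + 31/12·1 = 733/156 ≠ 1 ⇒ order 0.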